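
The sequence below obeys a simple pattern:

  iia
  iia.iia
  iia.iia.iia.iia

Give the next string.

iia.iia.iia.iia.iia.iia.iia.iia

Every step duplicates the string with '.' between the halves.
So the next term is two copies of iia.iia.iia.iia with '.' between the halves.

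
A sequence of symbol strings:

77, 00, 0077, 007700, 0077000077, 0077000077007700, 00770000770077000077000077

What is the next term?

007700007700770000770000770077000077007700

This is a Fibonacci-style word recurrence s(k) = s(k−1)·s(k−2): e.g. 00·77 = 0077.
So term 8 is 00770000770077000077000077·0077000077007700.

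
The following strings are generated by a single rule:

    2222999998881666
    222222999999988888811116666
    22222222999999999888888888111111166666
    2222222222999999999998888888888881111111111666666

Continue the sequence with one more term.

222222222222999999999999988888888888888811111111111116666666

The n-th term is 2n+2 2's then 2n+3 9's then 3n 8's then 3n-2 1's then n+2 6's (n = 1, 2, …).
Setting n = 5 gives 12, 13, 15, 13, 7 characters in each block.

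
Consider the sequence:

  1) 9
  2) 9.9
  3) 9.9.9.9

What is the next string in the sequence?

Every step duplicates the string with '.' between the halves.
Doubling 9.9.9.9 with '.' between the halves:

9.9.9.9.9.9.9.9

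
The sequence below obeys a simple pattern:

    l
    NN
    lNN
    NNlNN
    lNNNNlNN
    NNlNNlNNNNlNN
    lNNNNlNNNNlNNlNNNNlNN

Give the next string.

From term 3 onward, concatenate the second-to-last term with the last: l·NN = lNN, NN·lNN = NNlNN, …
So term 8 is NNlNNlNNNNlNN·lNNNNlNNNNlNNlNNNNlNN.

NNlNNlNNNNlNNlNNNNlNNNNlNNlNNNNlNN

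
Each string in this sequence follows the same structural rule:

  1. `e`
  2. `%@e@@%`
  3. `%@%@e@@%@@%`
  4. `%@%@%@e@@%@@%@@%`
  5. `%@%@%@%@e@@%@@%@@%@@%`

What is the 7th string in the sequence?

s(k+1) = %@·s(k)·@@%, so each term gains %@ as a prefix and @@% as a suffix.
From %@%@%@%@e@@%@@%@@%@@%, 2 further steps: %@%@%@%@e@@%@@%@@%@@% → %@%@%@%@%@e@@%@@%@@%@@%@@% → (answer).

%@%@%@%@%@%@e@@%@@%@@%@@%@@%@@%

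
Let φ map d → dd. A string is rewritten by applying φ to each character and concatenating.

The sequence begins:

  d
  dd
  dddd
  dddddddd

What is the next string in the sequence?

Apply φ to dddddddd symbol by symbol: d→dd, d→dd, d→dd, d→dd, d→dd, d→dd, d→dd, d→dd; joined: dd dd dd dd dd dd dd dd.

dddddddddddddddd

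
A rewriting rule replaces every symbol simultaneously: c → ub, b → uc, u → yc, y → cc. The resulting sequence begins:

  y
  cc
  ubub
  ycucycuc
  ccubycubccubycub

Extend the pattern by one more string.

φ(ccubycubccubycub) expands symbol-by-symbol to ub ub yc uc cc ub yc uc ub ub yc uc cc ub yc uc; joining the 16 pieces gives the next term.

ububycucccubycucububycucccubycuc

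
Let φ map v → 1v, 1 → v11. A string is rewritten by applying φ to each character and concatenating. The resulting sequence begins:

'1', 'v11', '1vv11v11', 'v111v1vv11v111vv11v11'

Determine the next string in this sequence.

Rewriting the 21 symbols of v111v1vv11v111vv11v11 one by one yields 1v v11 v11 v11 1v v11 1v 1v v11 v11 1v v11 v11 v11 1v 1v v11 v11 1v v11 v11; concatenated:

1vv11v11v111vv111v1vv11v111vv11v11v111v1vv11v111vv11v11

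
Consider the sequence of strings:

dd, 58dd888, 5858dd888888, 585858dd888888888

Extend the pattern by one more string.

Each term wraps the previous one in 58 on the left and 888 on the right.
Applying this once more to 585858dd888888888:

58585858dd888888888888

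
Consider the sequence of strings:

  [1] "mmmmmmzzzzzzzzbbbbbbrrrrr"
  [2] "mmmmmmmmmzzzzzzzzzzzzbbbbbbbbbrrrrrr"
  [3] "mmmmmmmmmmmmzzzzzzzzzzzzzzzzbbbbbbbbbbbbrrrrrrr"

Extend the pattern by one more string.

mmmmmmmmmmmmmmmzzzzzzzzzzzzzzzzzzzzbbbbbbbbbbbbbbbrrrrrrrr

Each string has the form m^{3n} z^{4n} b^{3n} r^{n+3}, where the shown terms are n = 2, 3, 4.
At n = 5 the blocks have lengths 15, 20, 15, 8.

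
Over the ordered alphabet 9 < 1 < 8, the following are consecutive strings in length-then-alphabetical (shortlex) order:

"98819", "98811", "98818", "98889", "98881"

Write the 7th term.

19999

Advancing 2 positions from 98881 through 98881 → 98888 reaches term 7.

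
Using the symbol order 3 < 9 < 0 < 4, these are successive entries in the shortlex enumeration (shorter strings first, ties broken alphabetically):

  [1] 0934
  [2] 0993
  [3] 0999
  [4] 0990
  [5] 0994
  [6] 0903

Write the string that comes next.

0909

Treat 0903 as a base-4 numeral over the given alphabet and add one, carrying through any trailing 4's.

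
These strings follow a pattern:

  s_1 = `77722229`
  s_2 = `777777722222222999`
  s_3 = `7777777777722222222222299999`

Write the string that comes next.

77777777777777722222222222222229999999

Reading off run lengths: 7 runs 3, 7, 11; 2 runs 4, 8, 12; 9 runs 1, 3, 5 — each is linear in n (n = 1, 2, …).
At n = 4 the blocks have lengths 15, 16, 7.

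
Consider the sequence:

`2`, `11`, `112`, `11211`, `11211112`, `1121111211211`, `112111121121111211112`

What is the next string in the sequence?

1121111211211112111121121111211211

This is a Fibonacci-style word recurrence s(k) = s(k−1)·s(k−2): e.g. 11·2 = 112.
The next term joins 112111121121111211112 and 1121111211211.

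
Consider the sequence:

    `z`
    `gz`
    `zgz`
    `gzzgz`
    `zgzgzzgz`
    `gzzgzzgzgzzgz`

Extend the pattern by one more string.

From term 3 onward, concatenate the second-to-last term with the last: z·gz = zgz, gz·zgz = gzzgz, …
Continuing: zgzgzzgz · gzzgzzgzgzzgz gives term 7.

zgzgzzgzgzzgzzgzgzzgz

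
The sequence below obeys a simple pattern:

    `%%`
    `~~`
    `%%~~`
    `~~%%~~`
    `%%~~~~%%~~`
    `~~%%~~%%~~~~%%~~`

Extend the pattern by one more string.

This is a Fibonacci-style word recurrence s(k) = s(k−2)·s(k−1): e.g. %%·~~ = %%~~.
The next term joins %%~~~~%%~~ and ~~%%~~%%~~~~%%~~.

%%~~~~%%~~~~%%~~%%~~~~%%~~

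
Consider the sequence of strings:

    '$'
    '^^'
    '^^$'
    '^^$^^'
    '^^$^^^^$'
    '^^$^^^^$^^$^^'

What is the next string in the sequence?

^^$^^^^$^^$^^^^$^^^^$

Each term (from the third on) is the previous term followed by the one before it: term 3 = ^^·$ = ^^$.
Continuing: ^^$^^^^$^^$^^ · ^^$^^^^$ gives term 7.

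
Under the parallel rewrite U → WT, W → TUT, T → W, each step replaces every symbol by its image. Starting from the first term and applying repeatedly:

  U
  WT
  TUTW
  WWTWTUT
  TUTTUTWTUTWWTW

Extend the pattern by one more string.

Replace each of the 14 characters of TUTTUTWTUTWWTW in place — W WT W W WT W TUT W WT W TUT TUT W TUT — and concatenate.

WWTWWWTWTUTWWTWTUTTUTWTUT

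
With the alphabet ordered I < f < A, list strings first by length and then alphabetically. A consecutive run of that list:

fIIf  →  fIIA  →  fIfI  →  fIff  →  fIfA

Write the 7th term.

fIAf

Continuing the enumeration 2 steps past fIfA: fIfA → fIAI → (answer).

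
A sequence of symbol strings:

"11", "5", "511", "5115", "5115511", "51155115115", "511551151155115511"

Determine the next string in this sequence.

51155115115511551151155115115

Each term (from the third on) is the previous term followed by the one before it: term 3 = 5·11 = 511.
Continuing: 511551151155115511 · 51155115115 gives term 8.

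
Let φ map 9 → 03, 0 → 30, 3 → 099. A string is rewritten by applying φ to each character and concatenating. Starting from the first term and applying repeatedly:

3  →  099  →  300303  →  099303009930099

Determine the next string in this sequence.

300303099300993030030309930300303

Replace each of the 15 characters of 099303009930099 in place — 30 03 03 099 30 099 30 30 03 03 099 30 30 03 03 — and concatenate.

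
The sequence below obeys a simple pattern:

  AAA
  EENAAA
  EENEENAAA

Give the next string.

Every step adds EEN at the front: s(k+1) = EEN·s(k).
One more step from EENEENAAA gives the answer.

EENEENEENAAA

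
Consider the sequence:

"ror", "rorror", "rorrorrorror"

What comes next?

rorrorrorrorrorrorrorror

s(k+1) = s(k)·s(k) — each term doubles the last.
One more doubling of rorrorrorror gives the answer.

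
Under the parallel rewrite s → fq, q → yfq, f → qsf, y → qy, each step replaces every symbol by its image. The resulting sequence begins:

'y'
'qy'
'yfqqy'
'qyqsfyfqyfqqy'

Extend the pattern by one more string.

yfqqyyfqfqqsfqyqsfyfqqyqsfyfqyfqqy

Replace each of the 13 characters of qyqsfyfqyfqqy in place — yfq qy yfq fq qsf qy qsf yfq qy qsf yfq yfq qy — and concatenate.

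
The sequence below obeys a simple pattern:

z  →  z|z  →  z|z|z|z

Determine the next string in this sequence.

z|z|z|z|z|z|z|z

Every step duplicates the string with '|' between the halves.
One more doubling of z|z|z|z gives the answer.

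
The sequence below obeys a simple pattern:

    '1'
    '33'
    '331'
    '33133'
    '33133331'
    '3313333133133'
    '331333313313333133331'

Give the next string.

This is a Fibonacci-style word recurrence s(k) = s(k−1)·s(k−2): e.g. 33·1 = 331.
Continuing: 331333313313333133331 · 3313333133133 gives term 8.

3313333133133331333313313333133133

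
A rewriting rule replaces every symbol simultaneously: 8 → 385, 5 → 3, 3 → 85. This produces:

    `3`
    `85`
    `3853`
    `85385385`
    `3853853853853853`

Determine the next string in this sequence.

Replace each of the 16 characters of 3853853853853853 in place — 85 385 3 85 385 3 85 385 3 85 385 3 85 385 3 85 — and concatenate.

85385385385385385385385385385385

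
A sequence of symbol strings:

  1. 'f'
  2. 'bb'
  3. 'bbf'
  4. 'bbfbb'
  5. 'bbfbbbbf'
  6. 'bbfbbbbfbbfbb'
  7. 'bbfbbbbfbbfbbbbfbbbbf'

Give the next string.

Each term (from the third on) is the previous term followed by the one before it: term 3 = bb·f = bbf.
The next term joins bbfbbbbfbbfbbbbfbbbbf and bbfbbbbfbbfbb.

bbfbbbbfbbfbbbbfbbbbfbbfbbbbfbbfbb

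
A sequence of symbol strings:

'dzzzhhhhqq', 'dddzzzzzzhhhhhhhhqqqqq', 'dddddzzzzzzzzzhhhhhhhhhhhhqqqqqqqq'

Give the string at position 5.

dddddddddzzzzzzzzzzzzzzzhhhhhhhhhhhhhhhhhhhhqqqqqqqqqqqqqq

Each string has the form d^{2n-1} z^{3n} h^{4n} q^{3n-1} (n = 1, 2, …).
At n = 5 the blocks have lengths 9, 15, 20, 14.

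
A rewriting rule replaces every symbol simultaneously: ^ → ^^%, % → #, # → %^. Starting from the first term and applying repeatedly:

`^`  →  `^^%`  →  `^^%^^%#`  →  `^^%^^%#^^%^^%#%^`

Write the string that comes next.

Applying the rule to each of the 16 symbols of ^^%^^%#^^%^^%#%^ gives the pieces ^^% ^^% # ^^% ^^% # %^ ^^% ^^% # ^^% ^^% # %^ # ^^%, which concatenate to the answer.

^^%^^%#^^%^^%#%^^^%^^%#^^%^^%#%^#^^%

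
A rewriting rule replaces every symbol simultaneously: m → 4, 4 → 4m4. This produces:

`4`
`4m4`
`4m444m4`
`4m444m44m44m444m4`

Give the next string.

Applying the rule to each of the 17 symbols of 4m444m44m44m444m4 gives the pieces 4m4 4 4m4 4m4 4m4 4 4m4 4m4 4 4m4 4m4 4 4m4 4m4 4m4 4 4m4, which concatenate to the answer.

4m444m44m44m444m44m444m44m444m44m44m444m4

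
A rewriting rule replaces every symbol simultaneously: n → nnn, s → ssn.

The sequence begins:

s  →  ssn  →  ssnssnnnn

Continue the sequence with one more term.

Apply φ to ssnssnnnn symbol by symbol: s→ssn, s→ssn, n→nnn, s→ssn, s→ssn, n→nnn, n→nnn, n→nnn, n→nnn; joined: ssn ssn nnn ssn ssn nnn nnn nnn nnn.

ssnssnnnnssnssnnnnnnnnnnnnn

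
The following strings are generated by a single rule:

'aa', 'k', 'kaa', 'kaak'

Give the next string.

kaakkaa

This is a Fibonacci-style word recurrence s(k) = s(k−1)·s(k−2): e.g. k·aa = kaa.
Continuing: kaak · kaa gives term 5.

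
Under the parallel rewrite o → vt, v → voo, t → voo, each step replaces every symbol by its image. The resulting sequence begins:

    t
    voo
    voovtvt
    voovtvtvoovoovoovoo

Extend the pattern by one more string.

Rewriting the 19 symbols of voovtvtvoovoovoovoo one by one yields voo vt vt voo voo voo voo voo vt vt voo vt vt voo vt vt voo vt vt; concatenated:

voovtvtvoovoovoovoovoovtvtvoovtvtvoovtvtvoovtvt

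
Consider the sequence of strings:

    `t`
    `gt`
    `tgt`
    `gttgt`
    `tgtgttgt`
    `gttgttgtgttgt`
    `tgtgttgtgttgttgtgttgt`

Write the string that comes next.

gttgttgtgttgttgtgttgtgttgttgtgttgt

From term 3 onward, concatenate the second-to-last term with the last: t·gt = tgt, gt·tgt = gttgt, …
The next term joins gttgttgtgttgt and tgtgttgtgttgttgtgttgt.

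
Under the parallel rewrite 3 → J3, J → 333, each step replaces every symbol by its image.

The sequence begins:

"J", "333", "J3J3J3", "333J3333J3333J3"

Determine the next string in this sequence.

Rewriting the 15 symbols of 333J3333J3333J3 one by one yields J3 J3 J3 333 J3 J3 J3 J3 333 J3 J3 J3 J3 333 J3; concatenated:

J3J3J3333J3J3J3J3333J3J3J3J3333J3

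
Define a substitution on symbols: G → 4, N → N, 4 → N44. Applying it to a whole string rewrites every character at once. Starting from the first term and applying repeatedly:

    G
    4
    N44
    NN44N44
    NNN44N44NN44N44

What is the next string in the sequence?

Rewriting the 15 symbols of NNN44N44NN44N44 one by one yields N N N N44 N44 N N44 N44 N N N44 N44 N N44 N44; concatenated:

NNNN44N44NN44N44NNN44N44NN44N44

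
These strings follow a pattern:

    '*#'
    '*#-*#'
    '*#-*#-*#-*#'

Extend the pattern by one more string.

Each string is two copies of the previous one joined by '-'.
So the next term is two copies of *#-*#-*#-*# with '-' between the halves.

*#-*#-*#-*#-*#-*#-*#-*#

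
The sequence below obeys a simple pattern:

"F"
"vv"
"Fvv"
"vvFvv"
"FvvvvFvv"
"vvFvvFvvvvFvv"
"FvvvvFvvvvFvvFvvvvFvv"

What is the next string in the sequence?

vvFvvFvvvvFvvFvvvvFvvvvFvvFvvvvFvv

Each term (from the third on) is the two preceding terms concatenated in order: term 3 = F·vv = Fvv.
The next term joins vvFvvFvvvvFvv and FvvvvFvvvvFvvFvvvvFvv.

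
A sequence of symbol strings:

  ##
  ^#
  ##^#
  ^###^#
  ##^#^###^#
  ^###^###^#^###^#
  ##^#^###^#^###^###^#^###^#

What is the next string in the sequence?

Each term (from the third on) is the two preceding terms concatenated in order: term 3 = ##·^# = ##^#.
The next term joins ^###^###^#^###^# and ##^#^###^#^###^###^#^###^#.

^###^###^#^###^###^#^###^#^###^###^#^###^#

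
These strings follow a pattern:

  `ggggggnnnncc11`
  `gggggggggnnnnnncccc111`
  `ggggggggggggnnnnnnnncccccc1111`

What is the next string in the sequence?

Term n consists of 3n g's, followed by 2n n's, followed by 2n-2 c's, followed by n 1's, where the shown terms are n = 2, 3, 4.
For the next term, n = 5, so the run lengths are 15, 10, 8, 5.

gggggggggggggggnnnnnnnnnncccccccc11111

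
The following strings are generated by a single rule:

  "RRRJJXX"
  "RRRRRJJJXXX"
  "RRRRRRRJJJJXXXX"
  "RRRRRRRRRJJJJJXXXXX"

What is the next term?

RRRRRRRRRRRJJJJJJXXXXXX

Reading off run lengths: R runs 3, 5, 7, 9; J runs 2, 3, 4, 5; X runs 2, 3, 4, 5 — each is linear in n, where the shown terms are n = 2, 3, 4, 5.
At n = 6 the blocks have lengths 11, 6, 6.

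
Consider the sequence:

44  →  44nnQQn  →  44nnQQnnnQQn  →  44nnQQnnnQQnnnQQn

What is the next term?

Every step adds nnQQn to the end: s(k+1) = s(k)·nnQQn.
One more step from 44nnQQnnnQQnnnQQn gives the answer.

44nnQQnnnQQnnnQQnnnQQn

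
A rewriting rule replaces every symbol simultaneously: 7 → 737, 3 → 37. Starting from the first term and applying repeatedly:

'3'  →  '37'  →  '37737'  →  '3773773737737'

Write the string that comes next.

3773773737737737377373773773737737

Replace each of the 13 characters of 3773773737737 in place — 37 737 737 37 737 737 37 737 37 737 737 37 737 — and concatenate.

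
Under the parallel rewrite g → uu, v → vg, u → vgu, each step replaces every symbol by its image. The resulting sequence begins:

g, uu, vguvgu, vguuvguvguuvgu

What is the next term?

Applying the rule to each of the 14 symbols of vguuvguvguuvgu gives the pieces vg uu vgu vgu vg uu vgu vg uu vgu vgu vg uu vgu, which concatenate to the answer.

vguuvguvguvguuvguvguuvguvguvguuvgu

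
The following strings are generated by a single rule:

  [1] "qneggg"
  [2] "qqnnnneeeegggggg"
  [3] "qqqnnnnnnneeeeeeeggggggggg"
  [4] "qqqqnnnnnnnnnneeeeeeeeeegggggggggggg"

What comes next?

Each string has the form q^{n} n^{3n-2} e^{3n-2} g^{3n} (n = 1, 2, …).
At n = 5 the blocks have lengths 5, 13, 13, 15.

qqqqqnnnnnnnnnnnnneeeeeeeeeeeeeggggggggggggggg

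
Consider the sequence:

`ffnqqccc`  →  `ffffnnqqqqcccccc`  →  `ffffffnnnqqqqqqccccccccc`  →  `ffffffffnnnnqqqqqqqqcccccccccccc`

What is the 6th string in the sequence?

ffffffffffffnnnnnnqqqqqqqqqqqqcccccccccccccccccc

Reading off run lengths: f runs 2, 4, 6, 8; n runs 1, 2, 3, 4; q runs 2, 4, 6, 8; c runs 3, 6, 9, 12 — each is linear in n (n = 1, 2, …).
Setting n = 6 gives 12, 6, 12, 18 characters in each block.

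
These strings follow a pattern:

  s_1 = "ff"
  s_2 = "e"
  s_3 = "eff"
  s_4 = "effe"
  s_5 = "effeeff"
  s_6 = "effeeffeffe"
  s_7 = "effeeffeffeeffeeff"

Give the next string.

This is a Fibonacci-style word recurrence s(k) = s(k−1)·s(k−2): e.g. e·ff = eff.
Continuing: effeeffeffeeffeeff · effeeffeffe gives term 8.

effeeffeffeeffeeffeffeeffeffe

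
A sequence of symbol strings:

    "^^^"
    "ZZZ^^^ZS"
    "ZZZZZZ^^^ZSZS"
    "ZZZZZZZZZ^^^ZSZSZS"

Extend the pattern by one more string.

Each term wraps the previous one in ZZZ on the left and ZS on the right.
Applying this once more to ZZZZZZZZZ^^^ZSZSZS:

ZZZZZZZZZZZZ^^^ZSZSZSZS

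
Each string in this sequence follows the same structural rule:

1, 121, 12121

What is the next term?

The strings grow by a fixed suffix 21 each time.
Applying this once more to 12121:

1212121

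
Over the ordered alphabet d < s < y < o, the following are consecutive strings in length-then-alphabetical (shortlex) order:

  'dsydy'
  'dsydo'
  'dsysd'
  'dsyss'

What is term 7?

Stepping forward 3 times from dsyss: dsyss → dsysy → dsyso, then the target.

dsyyd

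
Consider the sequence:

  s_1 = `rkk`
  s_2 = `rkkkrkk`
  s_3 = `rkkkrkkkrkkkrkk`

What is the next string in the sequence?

Each string is two copies of the previous one joined by 'k'.
One more doubling of rkkkrkkkrkkkrkk gives the answer.

rkkkrkkkrkkkrkkkrkkkrkkkrkkkrkk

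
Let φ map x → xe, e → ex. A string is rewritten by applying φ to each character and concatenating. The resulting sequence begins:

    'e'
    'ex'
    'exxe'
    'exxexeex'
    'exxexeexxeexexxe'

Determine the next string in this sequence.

φ(exxexeexxeexexxe) expands symbol-by-symbol to ex xe xe ex xe ex ex xe xe ex ex xe ex xe xe ex; joining the 16 pieces gives the next term.

exxexeexxeexexxexeexexxeexxexeex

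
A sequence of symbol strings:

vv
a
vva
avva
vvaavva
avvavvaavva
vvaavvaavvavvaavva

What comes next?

Each term (from the third on) is the two preceding terms concatenated in order: term 3 = vv·a = vva.
Continuing: avvavvaavva · vvaavvaavvavvaavva gives term 8.

avvavvaavvavvaavvaavvavvaavva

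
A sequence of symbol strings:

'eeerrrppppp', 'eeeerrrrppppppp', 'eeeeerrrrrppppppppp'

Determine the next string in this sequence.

eeeeeerrrrrrppppppppppp

Reading off run lengths: e runs 3, 4, 5; r runs 3, 4, 5; p runs 5, 7, 9 — each is linear in n, where the shown terms are n = 2, 3, 4.
Setting n = 5 gives 6, 6, 11 characters in each block.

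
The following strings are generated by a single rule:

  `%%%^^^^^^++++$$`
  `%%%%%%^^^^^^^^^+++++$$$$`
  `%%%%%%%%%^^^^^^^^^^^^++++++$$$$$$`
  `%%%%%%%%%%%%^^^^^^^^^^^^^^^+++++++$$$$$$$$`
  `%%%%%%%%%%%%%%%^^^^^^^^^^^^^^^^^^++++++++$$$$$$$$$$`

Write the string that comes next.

Each string has the form %^{3n} ^^{3n+3} +^{n+3} $^{2n} (n = 1, 2, …).
At n = 6 the blocks have lengths 18, 21, 9, 12.

%%%%%%%%%%%%%%%%%%^^^^^^^^^^^^^^^^^^^^^+++++++++$$$$$$$$$$$$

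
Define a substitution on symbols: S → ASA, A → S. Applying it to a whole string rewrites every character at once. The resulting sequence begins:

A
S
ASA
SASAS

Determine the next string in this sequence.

Rewriting each symbol of SASAS: S→ASA, A→S, S→ASA, A→S, S→ASA, which concatenates to ASA S ASA S ASA.

ASASASASASA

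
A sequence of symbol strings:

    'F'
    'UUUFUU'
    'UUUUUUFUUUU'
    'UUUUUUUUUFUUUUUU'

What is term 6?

UUUUUUUUUUUUUUUFUUUUUUUUUU

Every step adds UUU to the front and UU to the end of the previous string.
From UUUUUUUUUFUUUUUU, 2 further steps: UUUUUUUUUFUUUUUU → UUUUUUUUUUUUFUUUUUUUU → (answer).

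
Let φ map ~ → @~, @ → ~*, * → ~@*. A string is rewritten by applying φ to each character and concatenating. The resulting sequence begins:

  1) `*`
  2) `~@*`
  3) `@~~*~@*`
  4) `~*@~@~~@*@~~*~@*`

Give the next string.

Rewriting the 16 symbols of ~*@~@~~@*@~~*~@* one by one yields @~ ~@* ~* @~ ~* @~ @~ ~* ~@* ~* @~ @~ ~@* @~ ~* ~@*; concatenated:

@~~@*~*@~~*@~@~~*~@*~*@~@~~@*@~~*~@*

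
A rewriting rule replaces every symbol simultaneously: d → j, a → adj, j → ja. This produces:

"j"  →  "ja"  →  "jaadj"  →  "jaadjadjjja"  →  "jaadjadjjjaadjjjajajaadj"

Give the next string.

φ(jaadjadjjjaadjjjajajaadj) expands symbol-by-symbol to ja adj adj j ja adj j ja ja ja adj adj j ja ja ja adj ja adj ja adj adj j ja; joining the 24 pieces gives the next term.

jaadjadjjjaadjjjajajaadjadjjjajajaadjjaadjjaadjadjjja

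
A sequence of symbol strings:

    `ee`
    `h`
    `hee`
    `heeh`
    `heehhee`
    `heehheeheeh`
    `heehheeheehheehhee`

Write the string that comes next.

heehheeheehheehheeheehheeheeh

This is a Fibonacci-style word recurrence s(k) = s(k−1)·s(k−2): e.g. h·ee = hee.
Continuing: heehheeheehheehhee · heehheeheeh gives term 8.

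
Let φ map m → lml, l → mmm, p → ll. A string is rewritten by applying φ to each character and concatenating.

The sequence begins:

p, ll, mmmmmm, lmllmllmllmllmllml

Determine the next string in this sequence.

mmmlmlmmmmmmlmlmmmmmmlmlmmmmmmlmlmmmmmmlmlmmmmmmlmlmmm

Replace each of the 18 characters of lmllmllmllmllmllml in place — mmm lml mmm mmm lml mmm mmm lml mmm mmm lml mmm mmm lml mmm mmm lml mmm — and concatenate.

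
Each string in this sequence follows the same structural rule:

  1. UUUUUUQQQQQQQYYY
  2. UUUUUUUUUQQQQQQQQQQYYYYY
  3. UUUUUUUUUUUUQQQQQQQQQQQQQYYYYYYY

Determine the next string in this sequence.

UUUUUUUUUUUUUUUQQQQQQQQQQQQQQQQYYYYYYYYY

Each string has the form U^{3n} Q^{3n+1} Y^{2n-1}, where the shown terms are n = 2, 3, 4.
For the next term, n = 5, so the run lengths are 15, 16, 9.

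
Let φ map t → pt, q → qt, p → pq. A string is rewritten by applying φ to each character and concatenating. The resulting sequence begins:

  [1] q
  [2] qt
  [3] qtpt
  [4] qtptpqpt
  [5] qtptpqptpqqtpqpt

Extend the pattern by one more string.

Rewriting the 16 symbols of qtptpqptpqqtpqpt one by one yields qt pt pq pt pq qt pq pt pq qt qt pt pq qt pq pt; concatenated:

qtptpqptpqqtpqptpqqtqtptpqqtpqpt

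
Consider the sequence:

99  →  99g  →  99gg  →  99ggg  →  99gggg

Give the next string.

The strings grow by a fixed suffix g each time.
Applying this once more to 99gggg:

99ggggg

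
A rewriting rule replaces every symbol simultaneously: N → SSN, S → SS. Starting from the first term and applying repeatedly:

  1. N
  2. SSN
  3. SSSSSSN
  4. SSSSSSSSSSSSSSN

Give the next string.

Replace each of the 15 characters of SSSSSSSSSSSSSSN in place — SS SS SS SS SS SS SS SS SS SS SS SS SS SS SSN — and concatenate.

SSSSSSSSSSSSSSSSSSSSSSSSSSSSSSN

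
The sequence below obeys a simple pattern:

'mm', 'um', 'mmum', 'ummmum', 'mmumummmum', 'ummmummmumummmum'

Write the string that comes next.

This is a Fibonacci-style word recurrence s(k) = s(k−2)·s(k−1): e.g. mm·um = mmum.
Continuing: mmumummmum · ummmummmumummmum gives term 7.

mmumummmumummmummmumummmum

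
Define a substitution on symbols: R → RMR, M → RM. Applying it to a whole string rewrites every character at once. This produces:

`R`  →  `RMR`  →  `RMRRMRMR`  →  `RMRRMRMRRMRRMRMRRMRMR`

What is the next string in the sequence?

RMRRMRMRRMRRMRMRRMRMRRMRRMRMRRMRRMRMRRMRMRRMRRMRMRRMRMR

φ(RMRRMRMRRMRRMRMRRMRMR) expands symbol-by-symbol to RMR RM RMR RMR RM RMR RM RMR RMR RM RMR RMR RM RMR RM RMR RMR RM RMR RM RMR; joining the 21 pieces gives the next term.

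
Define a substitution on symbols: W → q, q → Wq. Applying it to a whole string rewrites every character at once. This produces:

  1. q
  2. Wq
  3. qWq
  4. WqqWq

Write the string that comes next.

qWqWqqWq

Rewriting each symbol of WqqWq: W→q, q→Wq, q→Wq, W→q, q→Wq, which concatenates to q Wq Wq q Wq.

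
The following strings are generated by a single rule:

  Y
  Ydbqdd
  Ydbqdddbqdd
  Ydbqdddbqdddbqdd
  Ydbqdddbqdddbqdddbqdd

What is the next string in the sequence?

Ydbqdddbqdddbqdddbqdddbqdd

The strings grow by a fixed suffix dbqdd each time.
So the next term is Ydbqdddbqdddbqdddbqdd·dbqdd.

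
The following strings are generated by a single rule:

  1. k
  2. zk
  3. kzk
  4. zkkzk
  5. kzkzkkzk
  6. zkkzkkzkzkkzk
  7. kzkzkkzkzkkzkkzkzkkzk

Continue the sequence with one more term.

zkkzkkzkzkkzkkzkzkkzkzkkzkkzkzkkzk

This is a Fibonacci-style word recurrence s(k) = s(k−2)·s(k−1): e.g. k·zk = kzk.
So term 8 is zkkzkkzkzkkzk·kzkzkkzkzkkzkkzkzkkzk.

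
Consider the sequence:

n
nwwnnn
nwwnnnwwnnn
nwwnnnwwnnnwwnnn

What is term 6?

Each term is the previous one with nwwnn prepended.
From nwwnnnwwnnnwwnnn, 2 further steps: nwwnnnwwnnnwwnnn → nwwnnnwwnnnwwnnnwwnnn → (answer).

nwwnnnwwnnnwwnnnwwnnnwwnnn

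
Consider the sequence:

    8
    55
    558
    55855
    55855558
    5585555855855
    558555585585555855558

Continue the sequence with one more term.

From term 3 onward, concatenate the last term with the second-to-last: 55·8 = 558, 558·55 = 55855, …
The next term joins 558555585585555855558 and 5585555855855.

5585555855855558555585585555855855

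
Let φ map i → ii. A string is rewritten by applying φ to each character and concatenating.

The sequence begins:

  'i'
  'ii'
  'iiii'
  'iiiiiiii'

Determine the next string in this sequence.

iiiiiiiiiiiiiiii

Expanding iiiiiiii: i→ii, i→ii, i→ii, i→ii, i→ii, i→ii, i→ii, i→ii. Concatenated: ii ii ii ii ii ii ii ii.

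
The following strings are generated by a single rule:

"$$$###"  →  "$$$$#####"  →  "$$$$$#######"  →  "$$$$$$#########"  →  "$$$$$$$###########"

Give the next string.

$$$$$$$$#############

Term n consists of n+1 $'s, followed by 2n-1 #'s, where the shown terms are n = 2, 3, 4, 5, 6.
Setting n = 7 gives 8, 13 characters in each block.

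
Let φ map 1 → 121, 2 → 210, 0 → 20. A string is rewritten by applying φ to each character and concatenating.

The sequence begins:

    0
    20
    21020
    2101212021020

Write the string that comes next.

Rewriting the 13 symbols of 2101212021020 one by one yields 210 121 20 121 210 121 210 20 210 121 20 210 20; concatenated:

21012120121210121210202101212021020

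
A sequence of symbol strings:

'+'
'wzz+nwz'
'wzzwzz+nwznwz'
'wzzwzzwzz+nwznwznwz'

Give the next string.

s(k+1) = wzz·s(k)·nwz, so each term gains wzz as a prefix and nwz as a suffix.
One more step from wzzwzzwzz+nwznwznwz gives the answer.

wzzwzzwzzwzz+nwznwznwznwz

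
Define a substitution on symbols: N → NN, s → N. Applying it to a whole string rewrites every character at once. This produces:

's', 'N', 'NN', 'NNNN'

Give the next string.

Apply φ to NNNN symbol by symbol: N→NN, N→NN, N→NN, N→NN; joined: NN NN NN NN.

NNNNNNNN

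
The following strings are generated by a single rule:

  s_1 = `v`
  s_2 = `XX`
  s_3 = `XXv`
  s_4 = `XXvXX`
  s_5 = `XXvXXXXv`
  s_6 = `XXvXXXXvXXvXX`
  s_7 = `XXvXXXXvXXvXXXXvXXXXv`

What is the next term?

XXvXXXXvXXvXXXXvXXXXvXXvXXXXvXXvXX

From term 3 onward, concatenate the last term with the second-to-last: XX·v = XXv, XXv·XX = XXvXX, …
So term 8 is XXvXXXXvXXvXXXXvXXXXv·XXvXXXXvXXvXX.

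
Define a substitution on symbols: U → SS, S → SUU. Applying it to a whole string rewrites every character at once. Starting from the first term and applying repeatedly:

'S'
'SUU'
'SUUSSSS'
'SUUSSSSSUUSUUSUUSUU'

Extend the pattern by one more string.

SUUSSSSSUUSUUSUUSUUSUUSSSSSUUSSSSSUUSSSSSUUSSSS

φ(SUUSSSSSUUSUUSUUSUU) expands symbol-by-symbol to SUU SS SS SUU SUU SUU SUU SUU SS SS SUU SS SS SUU SS SS SUU SS SS; joining the 19 pieces gives the next term.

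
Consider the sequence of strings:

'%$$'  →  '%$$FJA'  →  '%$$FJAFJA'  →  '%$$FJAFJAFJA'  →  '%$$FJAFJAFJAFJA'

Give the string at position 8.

The strings grow by a fixed suffix FJA each time.
From %$$FJAFJAFJAFJA, 3 further steps: %$$FJAFJAFJAFJA → %$$FJAFJAFJAFJAFJA → %$$FJAFJAFJAFJAFJAFJA → (answer).

%$$FJAFJAFJAFJAFJAFJAFJA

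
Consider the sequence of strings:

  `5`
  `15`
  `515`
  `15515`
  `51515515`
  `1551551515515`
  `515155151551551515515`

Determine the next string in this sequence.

This is a Fibonacci-style word recurrence s(k) = s(k−2)·s(k−1): e.g. 5·15 = 515.
Continuing: 1551551515515 · 515155151551551515515 gives term 8.

1551551515515515155151551551515515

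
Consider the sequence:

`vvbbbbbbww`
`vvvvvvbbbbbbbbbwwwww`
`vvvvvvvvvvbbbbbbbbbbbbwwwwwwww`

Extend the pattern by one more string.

The n-th term is 4n-2 v's then 3n+3 b's then 3n-1 w's (n = 1, 2, …).
At n = 4 the blocks have lengths 14, 15, 11.

vvvvvvvvvvvvvvbbbbbbbbbbbbbbbwwwwwwwwwww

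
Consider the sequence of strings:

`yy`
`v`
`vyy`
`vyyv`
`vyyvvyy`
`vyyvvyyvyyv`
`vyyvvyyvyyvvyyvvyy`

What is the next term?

vyyvvyyvyyvvyyvvyyvyyvvyyvyyv

Each term (from the third on) is the previous term followed by the one before it: term 3 = v·yy = vyy.
Continuing: vyyvvyyvyyvvyyvvyy · vyyvvyyvyyv gives term 8.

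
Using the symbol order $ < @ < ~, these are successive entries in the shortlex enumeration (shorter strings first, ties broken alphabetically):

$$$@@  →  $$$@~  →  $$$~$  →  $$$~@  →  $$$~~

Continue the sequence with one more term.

$$@$$

Treat $$$~~ as a base-3 numeral over the given alphabet and add one, carrying through any trailing ~'s.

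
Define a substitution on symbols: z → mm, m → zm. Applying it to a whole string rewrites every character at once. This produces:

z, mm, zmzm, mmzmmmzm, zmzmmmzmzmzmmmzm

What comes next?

mmzmmmzmzmzmmmzmmmzmmmzmzmzmmmzm

Replace each of the 16 characters of zmzmmmzmzmzmmmzm in place — mm zm mm zm zm zm mm zm mm zm mm zm zm zm mm zm — and concatenate.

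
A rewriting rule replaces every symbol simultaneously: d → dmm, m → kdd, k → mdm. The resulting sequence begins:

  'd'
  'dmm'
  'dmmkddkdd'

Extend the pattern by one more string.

dmmkddkddmdmdmmdmmmdmdmmdmm

Rewriting each symbol of dmmkddkdd: d→dmm, m→kdd, m→kdd, k→mdm, d→dmm, d→dmm, k→mdm, d→dmm, d→dmm, which concatenates to dmm kdd kdd mdm dmm dmm mdm dmm dmm.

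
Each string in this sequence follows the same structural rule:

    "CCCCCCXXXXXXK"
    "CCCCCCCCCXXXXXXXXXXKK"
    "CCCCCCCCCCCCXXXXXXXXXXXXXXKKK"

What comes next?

CCCCCCCCCCCCCCCXXXXXXXXXXXXXXXXXXKKKK

Each string has the form C^{3n+3} X^{4n+2} K^{n} (n = 1, 2, …).
At n = 4 the blocks have lengths 15, 18, 4.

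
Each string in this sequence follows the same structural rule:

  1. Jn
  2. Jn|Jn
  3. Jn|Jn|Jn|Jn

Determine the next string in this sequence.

s(k+1) = s(k)·|·s(k) — each term doubles the last with '|' between the halves.
Doubling Jn|Jn|Jn|Jn with '|' between the halves:

Jn|Jn|Jn|Jn|Jn|Jn|Jn|Jn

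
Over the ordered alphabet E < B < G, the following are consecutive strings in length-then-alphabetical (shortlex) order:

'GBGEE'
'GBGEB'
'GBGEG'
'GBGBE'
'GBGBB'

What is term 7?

GBGGE

Advancing 2 positions from GBGBB through GBGBB → GBGBG reaches term 7.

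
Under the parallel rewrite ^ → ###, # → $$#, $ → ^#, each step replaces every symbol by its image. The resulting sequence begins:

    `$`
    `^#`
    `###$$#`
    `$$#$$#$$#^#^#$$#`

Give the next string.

^#^#$$#^#^#$$#^#^#$$####$$####$$#^#^#$$#

Replace each of the 16 characters of $$#$$#$$#^#^#$$# in place — ^# ^# $$# ^# ^# $$# ^# ^# $$# ### $$# ### $$# ^# ^# $$# — and concatenate.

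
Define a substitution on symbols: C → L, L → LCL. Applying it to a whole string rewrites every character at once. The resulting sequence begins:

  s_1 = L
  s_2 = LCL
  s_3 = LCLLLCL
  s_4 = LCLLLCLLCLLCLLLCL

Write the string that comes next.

Applying the rule to each of the 17 symbols of LCLLLCLLCLLCLLLCL gives the pieces LCL L LCL LCL LCL L LCL LCL L LCL LCL L LCL LCL LCL L LCL, which concatenate to the answer.

LCLLLCLLCLLCLLLCLLCLLLCLLCLLLCLLCLLCLLLCL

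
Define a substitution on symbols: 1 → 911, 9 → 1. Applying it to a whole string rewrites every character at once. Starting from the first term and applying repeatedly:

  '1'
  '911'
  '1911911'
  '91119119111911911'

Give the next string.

19119119111911911191191191119119111911911

φ(91119119111911911) expands symbol-by-symbol to 1 911 911 911 1 911 911 1 911 911 911 1 911 911 1 911 911; joining the 17 pieces gives the next term.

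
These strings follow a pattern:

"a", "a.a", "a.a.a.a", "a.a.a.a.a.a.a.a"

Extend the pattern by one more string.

a.a.a.a.a.a.a.a.a.a.a.a.a.a.a.a

Each string is two copies of the previous one joined by '.'.
One more doubling of a.a.a.a.a.a.a.a gives the answer.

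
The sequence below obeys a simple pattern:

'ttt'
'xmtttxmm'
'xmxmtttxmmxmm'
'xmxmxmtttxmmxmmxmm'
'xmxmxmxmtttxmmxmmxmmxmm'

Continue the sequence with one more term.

xmxmxmxmxmtttxmmxmmxmmxmmxmm

s(k+1) = xm·s(k)·xmm, so each term gains xm as a prefix and xmm as a suffix.
One more step from xmxmxmxmtttxmmxmmxmmxmm gives the answer.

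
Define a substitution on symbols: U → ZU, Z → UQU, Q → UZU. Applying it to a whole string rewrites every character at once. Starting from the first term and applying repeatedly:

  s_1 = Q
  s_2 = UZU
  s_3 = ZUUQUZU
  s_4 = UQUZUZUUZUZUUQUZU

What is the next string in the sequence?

Replace each of the 17 characters of UQUZUZUUZUZUUQUZU in place — ZU UZU ZU UQU ZU UQU ZU ZU UQU ZU UQU ZU ZU UZU ZU UQU ZU — and concatenate.

ZUUZUZUUQUZUUQUZUZUUQUZUUQUZUZUUZUZUUQUZU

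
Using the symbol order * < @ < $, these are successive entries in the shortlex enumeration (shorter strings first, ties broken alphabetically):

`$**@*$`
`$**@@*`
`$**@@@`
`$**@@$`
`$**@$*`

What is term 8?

$**$**

Continuing the enumeration 3 steps past $**@$*: $**@$* → $**@$@ → $**@$$ → (answer).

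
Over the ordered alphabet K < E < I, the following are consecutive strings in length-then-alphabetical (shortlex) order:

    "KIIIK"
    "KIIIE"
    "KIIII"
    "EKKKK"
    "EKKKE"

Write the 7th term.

EKKEK

Stepping forward 2 times from EKKKE: EKKKE → EKKKI, then the target.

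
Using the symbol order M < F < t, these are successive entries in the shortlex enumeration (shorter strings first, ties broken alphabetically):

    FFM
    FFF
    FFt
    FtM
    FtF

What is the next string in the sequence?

Ftt

Treat FtF as a base-3 numeral over the given alphabet and add one, carrying through any trailing t's.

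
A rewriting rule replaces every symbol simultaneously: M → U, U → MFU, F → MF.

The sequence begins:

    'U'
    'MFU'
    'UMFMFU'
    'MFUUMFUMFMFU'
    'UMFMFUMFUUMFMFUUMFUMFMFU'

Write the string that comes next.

MFUUMFUMFMFUUMFMFUMFUUMFUMFMFUMFUUMFMFUUMFUMFMFU

φ(UMFMFUMFUUMFMFUUMFUMFMFU) expands symbol-by-symbol to MFU U MF U MF MFU U MF MFU MFU U MF U MF MFU MFU U MF MFU U MF U MF MFU; joining the 24 pieces gives the next term.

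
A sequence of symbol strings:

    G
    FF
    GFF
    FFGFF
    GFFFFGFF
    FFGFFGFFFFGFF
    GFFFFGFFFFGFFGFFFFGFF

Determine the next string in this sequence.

FFGFFGFFFFGFFGFFFFGFFFFGFFGFFFFGFF

Each term (from the third on) is the two preceding terms concatenated in order: term 3 = G·FF = GFF.
So term 8 is FFGFFGFFFFGFF·GFFFFGFFFFGFFGFFFFGFF.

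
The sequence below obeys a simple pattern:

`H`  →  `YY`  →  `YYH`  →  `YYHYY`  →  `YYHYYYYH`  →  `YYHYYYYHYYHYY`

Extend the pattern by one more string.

From term 3 onward, concatenate the last term with the second-to-last: YY·H = YYH, YYH·YY = YYHYY, …
So term 7 is YYHYYYYHYYHYY·YYHYYYYH.

YYHYYYYHYYHYYYYHYYYYH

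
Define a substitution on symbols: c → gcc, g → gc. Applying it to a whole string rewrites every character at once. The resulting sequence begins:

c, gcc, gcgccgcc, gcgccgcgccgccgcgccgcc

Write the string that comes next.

gcgccgcgccgccgcgccgcgccgccgcgccgccgcgccgcgccgccgcgccgcc

Applying the rule to each of the 21 symbols of gcgccgcgccgccgcgccgcc gives the pieces gc gcc gc gcc gcc gc gcc gc gcc gcc gc gcc gcc gc gcc gc gcc gcc gc gcc gcc, which concatenate to the answer.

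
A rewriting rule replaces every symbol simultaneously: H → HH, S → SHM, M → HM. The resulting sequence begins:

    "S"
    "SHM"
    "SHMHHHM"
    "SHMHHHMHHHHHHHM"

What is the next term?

Rewriting the 15 symbols of SHMHHHMHHHHHHHM one by one yields SHM HH HM HH HH HH HM HH HH HH HH HH HH HH HM; concatenated:

SHMHHHMHHHHHHHMHHHHHHHHHHHHHHHM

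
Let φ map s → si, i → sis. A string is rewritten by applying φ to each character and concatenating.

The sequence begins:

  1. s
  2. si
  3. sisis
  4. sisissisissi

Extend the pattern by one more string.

sisissisissisisissisissisisis

Expanding sisissisissi: s→si, i→sis, s→si, i→sis, s→si, s→si, i→sis, s→si, i→sis, s→si, s→si, i→sis. Concatenated: si sis si sis si si sis si sis si si sis.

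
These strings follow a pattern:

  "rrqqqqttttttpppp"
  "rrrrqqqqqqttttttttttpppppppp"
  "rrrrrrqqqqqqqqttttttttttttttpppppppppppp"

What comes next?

rrrrrrrrqqqqqqqqqqttttttttttttttttttpppppppppppppppp

Reading off run lengths: r runs 2, 4, 6; q runs 4, 6, 8; t runs 6, 10, 14; p runs 4, 8, 12 — each is linear in n (n = 1, 2, …).
For the next term, n = 4, so the run lengths are 8, 10, 18, 16.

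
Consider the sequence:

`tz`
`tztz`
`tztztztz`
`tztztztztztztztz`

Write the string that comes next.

s(k+1) = s(k)·s(k) — each term doubles the last.
Doubling tztztztztztztztz:

tztztztztztztztztztztztztztztztz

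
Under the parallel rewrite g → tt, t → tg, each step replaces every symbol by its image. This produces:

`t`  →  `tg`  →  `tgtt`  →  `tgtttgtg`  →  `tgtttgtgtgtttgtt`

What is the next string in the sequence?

Rewriting the 16 symbols of tgtttgtgtgtttgtt one by one yields tg tt tg tg tg tt tg tt tg tt tg tg tg tt tg tg; concatenated:

tgtttgtgtgtttgtttgtttgtgtgtttgtg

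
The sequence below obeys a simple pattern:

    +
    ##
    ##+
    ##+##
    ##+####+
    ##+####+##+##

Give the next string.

##+####+##+####+####+

Each term (from the third on) is the previous term followed by the one before it: term 3 = ##·+ = ##+.
Continuing: ##+####+##+## · ##+####+ gives term 7.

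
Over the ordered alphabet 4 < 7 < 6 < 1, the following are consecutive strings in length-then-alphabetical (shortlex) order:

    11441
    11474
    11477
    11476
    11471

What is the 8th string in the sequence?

Advancing 3 positions from 11471 through 11471 → 11464 → 11467 reaches term 8.

11466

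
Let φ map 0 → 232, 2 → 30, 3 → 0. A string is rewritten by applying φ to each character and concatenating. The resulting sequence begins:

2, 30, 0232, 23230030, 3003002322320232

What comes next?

Replace each of the 16 characters of 3003002322320232 in place — 0 232 232 0 232 232 30 0 30 30 0 30 232 30 0 30 — and concatenate.

02322320232232300303003023230030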